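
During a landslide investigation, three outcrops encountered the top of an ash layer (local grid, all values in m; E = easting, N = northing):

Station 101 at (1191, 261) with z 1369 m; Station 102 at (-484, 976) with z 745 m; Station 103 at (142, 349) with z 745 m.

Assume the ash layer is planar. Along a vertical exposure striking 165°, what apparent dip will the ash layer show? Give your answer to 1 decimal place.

24.6°

Let the plane be z = a·E + b·N + c.
Station 102−Station 101: −1675a + 715b = −624;  Station 103−Station 101: −1049a + 88b = −624.
Solving gives a = 0.64923, b = 0.64819.
Unit vector along 165° is (sin 165°, cos 165°) = (0.2588, -0.9659).
Slope in that direction = a·(0.2588) + b·(-0.9659) = −0.45807.
Apparent dip = arctan|0.45807| = 24.6° (true dip is 42.5°, so apparent ≤ true as expected).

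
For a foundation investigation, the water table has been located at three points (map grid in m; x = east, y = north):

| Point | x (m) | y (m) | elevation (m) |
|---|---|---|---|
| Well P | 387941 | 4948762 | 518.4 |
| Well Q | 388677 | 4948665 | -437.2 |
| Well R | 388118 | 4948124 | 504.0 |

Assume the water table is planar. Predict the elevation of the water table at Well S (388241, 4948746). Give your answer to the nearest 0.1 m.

Two edge vectors: Well P→Well Q = (736, -97, -955.6), Well P→Well R = (177, -638, -14.4).
Normal n = (Well P→Well Q) × (Well P→Well R) = (-608276, -158542.8, -452399).
So ∂z/∂x = −n_x/n_z = −1.344556465 and ∂z/∂y = −n_y/n_z = −0.350449051.
Intercept c from Well P: 518.4 + 521608.58 + 1734288.94 = 2256415.92.
At (388241, 4948746): z = −522011.9 − 1734283.3 + 2256415.92 = 120.6 m.

120.6 m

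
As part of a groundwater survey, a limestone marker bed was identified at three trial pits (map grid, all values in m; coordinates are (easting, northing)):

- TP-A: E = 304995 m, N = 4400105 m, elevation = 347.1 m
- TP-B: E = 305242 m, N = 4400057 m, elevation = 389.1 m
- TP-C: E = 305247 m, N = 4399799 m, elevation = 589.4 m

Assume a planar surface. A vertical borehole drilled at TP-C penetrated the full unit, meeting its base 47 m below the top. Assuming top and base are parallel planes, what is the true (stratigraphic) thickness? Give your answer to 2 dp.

37.13 m

Let the plane be z = a·E + b·N + c.
TP-B−TP-A: 247a − 48b = 42;  TP-C−TP-A: 252a − 306b = 242.3.
Solving gives a = 0.01924, b = −0.77598.
|∇z| = √(a²+b²) = 0.77622, so dip δ = arctan(0.77622) = 37.82°.
True thickness = vertical thickness × cos δ = 47 × cos 37.82° = 37.13 m.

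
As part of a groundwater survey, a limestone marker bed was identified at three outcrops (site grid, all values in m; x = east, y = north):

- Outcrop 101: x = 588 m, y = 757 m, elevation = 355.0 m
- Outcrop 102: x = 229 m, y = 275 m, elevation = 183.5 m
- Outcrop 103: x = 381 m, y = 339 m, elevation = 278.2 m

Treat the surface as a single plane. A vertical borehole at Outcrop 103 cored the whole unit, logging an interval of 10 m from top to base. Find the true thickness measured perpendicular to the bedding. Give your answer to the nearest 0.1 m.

Two edge vectors: Outcrop 101→Outcrop 102 = (-359, -482, -171.5), Outcrop 101→Outcrop 103 = (-207, -418, -76.8).
Normal n = (Outcrop 101→Outcrop 102) × (Outcrop 101→Outcrop 103) = (-34669.4, 7929.3, 50288).
So ∂z/∂x = −n_x/n_z = 0.68942 and ∂z/∂y = −n_y/n_z = −0.15768.
|∇z| = √(a²+b²) = 0.70722, so dip δ = arctan(0.70722) = 35.27°.
True thickness = vertical thickness × cos δ = 10 × cos 35.27° = 8.2 m.

8.2 m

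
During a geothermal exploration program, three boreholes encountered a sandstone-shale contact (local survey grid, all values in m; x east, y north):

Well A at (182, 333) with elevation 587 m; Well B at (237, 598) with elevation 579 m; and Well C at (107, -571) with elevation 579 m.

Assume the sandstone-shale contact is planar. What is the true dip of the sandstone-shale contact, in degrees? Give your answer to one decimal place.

17.5°

Let the plane be z = a·x + b·y + c.
Well B−Well A: 55a + 265b = −8;  Well C−Well A: −75a − 904b = −8.
Solving gives a = −0.31335, b = 0.03485.
Gradient magnitude |∇z| = √(a² + b²) = √(0.09819 + 0.00121) = 0.31528.
True dip = arctan(0.31528) = 17.5°, dipping toward E (azimuth ≈ 096°).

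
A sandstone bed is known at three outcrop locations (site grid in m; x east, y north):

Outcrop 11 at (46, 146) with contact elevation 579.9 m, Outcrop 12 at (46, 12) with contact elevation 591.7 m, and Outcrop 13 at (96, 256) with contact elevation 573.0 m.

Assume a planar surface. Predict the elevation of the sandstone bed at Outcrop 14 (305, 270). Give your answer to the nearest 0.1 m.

583.4 m

Two edge vectors: Outcrop 11→Outcrop 12 = (0, -134, 11.8), Outcrop 11→Outcrop 13 = (50, 110, -6.9).
Normal n = (Outcrop 11→Outcrop 12) × (Outcrop 11→Outcrop 13) = (-373.4, 590, 6700).
So ∂z/∂x = −n_x/n_z = 0.05573 and ∂z/∂y = −n_y/n_z = −0.08806.
Intercept c from Outcrop 11: 579.9 − 2.56 + 12.86 = 590.19.
At (305, 270): z = 17.0 − 23.8 + 590.19 = 583.4 m.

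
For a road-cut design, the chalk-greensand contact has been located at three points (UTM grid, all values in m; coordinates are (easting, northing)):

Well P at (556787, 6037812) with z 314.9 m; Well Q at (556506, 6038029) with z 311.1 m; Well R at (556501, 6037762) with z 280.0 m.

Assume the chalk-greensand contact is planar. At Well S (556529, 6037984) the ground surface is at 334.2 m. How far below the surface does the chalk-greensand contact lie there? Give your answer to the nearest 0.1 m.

Two edge vectors: Well P→Well Q = (-281, 217, -3.8), Well P→Well R = (-286, -50, -34.9).
Normal n = (Well P→Well Q) × (Well P→Well R) = (-7763.3, -8720.1, 76112).
So ∂z/∂E = −n_x/n_z = 0.101998371 and ∂z/∂N = −n_y/n_z = 0.114569319.
Intercept c from Well P: 314.9 − 56791.37 − 691748.01 = −748224.48.
At (556529, 6037984): z_contact = 56765.05 + 691767.71 − 748224.48 = 308.29 m.
Depth below ground = 334.2 − 308.29 = 25.9 m.

25.9 m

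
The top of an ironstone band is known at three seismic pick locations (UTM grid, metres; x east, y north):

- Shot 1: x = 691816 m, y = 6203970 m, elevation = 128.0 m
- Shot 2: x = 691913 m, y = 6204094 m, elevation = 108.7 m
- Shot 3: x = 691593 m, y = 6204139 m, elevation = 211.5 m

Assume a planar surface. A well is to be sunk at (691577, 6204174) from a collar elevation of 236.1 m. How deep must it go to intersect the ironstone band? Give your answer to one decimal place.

Let the plane be z = a·x + b·y + c.
Shot 2−Shot 1: 97a + 124b = −19.3;  Shot 3−Shot 1: −223a + 169b = 83.5.
Solving gives a = −0.309131570, b = 0.086175502.
Then c = 128 − a·691816 − b·6203970 = −320640.06.
At (691577, 6204174): z_contact = −213788.28 + 534647.81 − 320640.06 = 219.46 m.
Depth below ground = 236.1 − 219.46 = 16.6 m.

16.6 m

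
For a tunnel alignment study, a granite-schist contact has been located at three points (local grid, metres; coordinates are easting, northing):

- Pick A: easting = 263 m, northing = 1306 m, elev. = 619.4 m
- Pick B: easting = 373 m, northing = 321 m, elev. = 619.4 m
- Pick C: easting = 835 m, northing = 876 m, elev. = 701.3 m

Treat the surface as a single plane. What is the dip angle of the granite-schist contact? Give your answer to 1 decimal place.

8.9°

Two edge vectors: Pick A→Pick B = (110, -985, 0), Pick A→Pick C = (572, -430, 81.9).
Normal n = (Pick A→Pick B) × (Pick A→Pick C) = (-80671.5, -9009, 516120).
So ∂z/∂easting = −n_x/n_z = 0.15630 and ∂z/∂northing = −n_y/n_z = 0.01746.
Gradient magnitude |∇z| = √(a² + b²) = √(0.02443 + 0.00030) = 0.15728.
True dip = arctan(0.15728) = 8.9°, dipping toward W (azimuth ≈ 264°).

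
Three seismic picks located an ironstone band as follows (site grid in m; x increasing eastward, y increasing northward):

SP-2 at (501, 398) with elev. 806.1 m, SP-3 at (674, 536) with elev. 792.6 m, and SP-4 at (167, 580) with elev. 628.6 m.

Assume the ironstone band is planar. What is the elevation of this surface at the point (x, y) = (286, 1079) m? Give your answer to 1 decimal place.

435.9 m

Two edge vectors: SP-2→SP-3 = (173, 138, -13.5), SP-2→SP-4 = (-334, 182, -177.5).
Normal n = (SP-2→SP-3) × (SP-2→SP-4) = (-22038, 35216.5, 77578).
So ∂z/∂x = −n_x/n_z = 0.284075 and ∂z/∂y = −n_y/n_z = −0.453950.
Intercept c from SP-2: 806.1 − 142.32 + 180.67 = 844.45.
At (286, 1079): z = 81.2 − 489.8 + 844.45 = 435.9 m.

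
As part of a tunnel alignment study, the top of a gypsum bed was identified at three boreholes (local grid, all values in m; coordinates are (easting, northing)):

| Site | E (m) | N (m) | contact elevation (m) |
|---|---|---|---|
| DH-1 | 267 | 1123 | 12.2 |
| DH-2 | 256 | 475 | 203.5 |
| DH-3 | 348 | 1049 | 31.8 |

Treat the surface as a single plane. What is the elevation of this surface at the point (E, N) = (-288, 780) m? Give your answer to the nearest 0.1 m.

128.5 m

Two edge vectors: DH-1→DH-2 = (-11, -648, 191.3), DH-1→DH-3 = (81, -74, 19.6).
Normal n = (DH-1→DH-2) × (DH-1→DH-3) = (1455.4, 15710.9, 53302).
So ∂z/∂E = −n_x/n_z = −0.027305 and ∂z/∂N = −n_y/n_z = −0.294753.
Intercept c from DH-1: 12.2 + 7.29 + 331.01 = 350.50.
At (-288, 780): z = 7.9 − 229.9 + 350.50 = 128.5 m.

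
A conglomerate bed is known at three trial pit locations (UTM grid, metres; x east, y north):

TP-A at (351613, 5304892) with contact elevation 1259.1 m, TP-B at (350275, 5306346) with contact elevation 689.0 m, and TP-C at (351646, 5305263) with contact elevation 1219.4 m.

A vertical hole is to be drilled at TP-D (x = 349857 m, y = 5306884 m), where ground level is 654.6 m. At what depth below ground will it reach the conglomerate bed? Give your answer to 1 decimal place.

Let the plane be z = a·x + b·y + c.
TP-B−TP-A: −1338a + 1454b = −570.1;  TP-C−TP-A: 33a + 371b = −39.7.
Solving gives a = 0.282492560, b = −0.132135457.
Then c = 1259.1 − a·351613 − b·5304892 = 602895.37.
At (349857, 5306884): z_contact = 98832.00 − 701227.54 + 602895.37 = 499.83 m.
Depth below ground = 654.6 − 499.83 = 154.8 m.

154.8 m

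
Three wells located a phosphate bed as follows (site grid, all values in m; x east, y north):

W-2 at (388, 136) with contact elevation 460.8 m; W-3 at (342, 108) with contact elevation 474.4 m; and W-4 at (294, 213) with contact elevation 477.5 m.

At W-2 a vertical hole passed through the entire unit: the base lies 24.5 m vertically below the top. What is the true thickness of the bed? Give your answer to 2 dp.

Let the plane be z = a·x + b·y + c.
W-3−W-2: −46a − 28b = 13.6;  W-4−W-2: −94a + 77b = 16.7.
Solving gives a = −0.24535, b = −0.08264.
|∇z| = √(a²+b²) = 0.25889, so dip δ = arctan(0.25889) = 14.51°.
True thickness = vertical thickness × cos δ = 24.5 × cos 14.51° = 23.72 m.

23.72 m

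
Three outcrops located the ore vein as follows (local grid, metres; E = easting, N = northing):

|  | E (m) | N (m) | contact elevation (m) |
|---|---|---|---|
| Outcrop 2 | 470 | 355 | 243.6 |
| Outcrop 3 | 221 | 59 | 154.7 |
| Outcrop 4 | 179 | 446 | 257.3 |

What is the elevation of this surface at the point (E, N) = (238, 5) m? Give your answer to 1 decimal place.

Two edge vectors: Outcrop 2→Outcrop 3 = (-249, -296, -88.9), Outcrop 2→Outcrop 4 = (-291, 91, 13.7).
Normal n = (Outcrop 2→Outcrop 3) × (Outcrop 2→Outcrop 4) = (4034.7, 29281.2, -108795).
So ∂z/∂E = −n_x/n_z = 0.03709 and ∂z/∂N = −n_y/n_z = 0.26914.
Intercept c from Outcrop 2: 243.6 − 17.43 − 95.55 = 130.62.
At (238, 5): z = 8.8 + 1.3 + 130.62 = 140.8 m.

140.8 m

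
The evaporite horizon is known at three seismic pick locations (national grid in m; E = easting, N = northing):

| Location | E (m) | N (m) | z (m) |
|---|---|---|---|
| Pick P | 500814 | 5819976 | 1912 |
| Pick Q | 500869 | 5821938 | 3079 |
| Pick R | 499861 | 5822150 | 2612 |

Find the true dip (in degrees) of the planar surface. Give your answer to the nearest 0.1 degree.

Two edge vectors: Pick P→Pick Q = (55, 1962, 1167), Pick P→Pick R = (-953, 2174, 700).
Normal n = (Pick P→Pick Q) × (Pick P→Pick R) = (-1163658, -1150651, 1989356).
So ∂z/∂E = −n_x/n_z = 0.58494 and ∂z/∂N = −n_y/n_z = 0.57840.
Gradient magnitude |∇z| = √(a² + b²) = √(0.34216 + 0.33455) = 0.82262.
True dip = arctan(0.82262) = 39.4°, dipping toward SW (azimuth ≈ 225°).

39.4°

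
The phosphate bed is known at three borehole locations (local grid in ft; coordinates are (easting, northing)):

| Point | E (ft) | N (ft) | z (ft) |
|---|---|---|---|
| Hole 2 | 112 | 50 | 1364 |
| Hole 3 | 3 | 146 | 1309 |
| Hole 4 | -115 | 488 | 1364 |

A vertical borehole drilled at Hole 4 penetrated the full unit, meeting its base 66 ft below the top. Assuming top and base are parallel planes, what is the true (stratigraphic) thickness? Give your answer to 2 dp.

45.62 ft

Two edge vectors: Hole 2→Hole 3 = (-109, 96, -55), Hole 2→Hole 4 = (-227, 438, 0).
Normal n = (Hole 2→Hole 3) × (Hole 2→Hole 4) = (24090, 12485, -25950).
So ∂z/∂E = −n_x/n_z = 0.92832 and ∂z/∂N = −n_y/n_z = 0.48112.
|∇z| = √(a²+b²) = 1.04559, so dip δ = arctan(1.04559) = 46.28°.
True thickness = vertical thickness × cos δ = 66 × cos 46.28° = 45.62 ft.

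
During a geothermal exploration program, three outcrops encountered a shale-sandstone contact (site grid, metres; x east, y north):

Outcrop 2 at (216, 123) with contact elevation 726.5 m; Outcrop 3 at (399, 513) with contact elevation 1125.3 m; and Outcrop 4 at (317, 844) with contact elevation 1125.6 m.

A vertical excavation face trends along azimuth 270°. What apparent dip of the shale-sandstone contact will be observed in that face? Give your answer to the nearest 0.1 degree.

54.9°

Let the plane be z = a·x + b·y + c.
Outcrop 3−Outcrop 2: 183a + 390b = 398.8;  Outcrop 4−Outcrop 2: 101a + 721b = 399.1.
Solving gives a = 1.42498, b = 0.35392.
Unit vector along 270° is (sin 270°, cos 270°) = (-1.0000, -0.0000).
Slope in that direction = a·(-1.0000) + b·(-0.0000) = −1.42498.
Apparent dip = arctan|1.42498| = 54.9° (true dip is 55.7°, so apparent ≤ true as expected).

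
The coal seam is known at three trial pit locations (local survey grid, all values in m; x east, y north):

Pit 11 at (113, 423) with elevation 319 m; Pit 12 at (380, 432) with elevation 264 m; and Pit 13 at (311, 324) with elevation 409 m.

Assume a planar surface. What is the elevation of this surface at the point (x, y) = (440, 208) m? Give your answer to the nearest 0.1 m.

531.4 m

Let the plane be z = a·x + b·y + c.
Pit 12−Pit 11: 267a + 9b = −55;  Pit 13−Pit 11: 198a − 99b = 90.
Solving gives a = −0.16427, b = −1.23764.
Then c = 319 − a·113 − b·423 = 861.08.
At (440, 208): z = −72.3 − 257.4 + 861.08 = 531.4 m.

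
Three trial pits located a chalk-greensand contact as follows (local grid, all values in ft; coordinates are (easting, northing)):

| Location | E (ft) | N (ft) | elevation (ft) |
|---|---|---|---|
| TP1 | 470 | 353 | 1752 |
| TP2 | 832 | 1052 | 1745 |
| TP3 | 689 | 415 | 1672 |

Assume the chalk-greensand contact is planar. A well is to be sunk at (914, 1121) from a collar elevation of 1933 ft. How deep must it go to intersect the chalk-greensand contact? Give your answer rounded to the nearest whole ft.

208 ft

Two edge vectors: TP1→TP2 = (362, 699, -7), TP1→TP3 = (219, 62, -80).
Normal n = (TP1→TP2) × (TP1→TP3) = (-55486, 27427, -130637).
So ∂z/∂E = −n_x/n_z = −0.42473 and ∂z/∂N = −n_y/n_z = 0.20995.
Intercept c from TP1: 1752 + 199.63 − 74.11 = 1877.51.
At (914, 1121): z_contact = −388.2 + 235.4 + 1877.51 = 1724.7 ft.
Depth below ground = 1933 − 1724.7 = 208 ft.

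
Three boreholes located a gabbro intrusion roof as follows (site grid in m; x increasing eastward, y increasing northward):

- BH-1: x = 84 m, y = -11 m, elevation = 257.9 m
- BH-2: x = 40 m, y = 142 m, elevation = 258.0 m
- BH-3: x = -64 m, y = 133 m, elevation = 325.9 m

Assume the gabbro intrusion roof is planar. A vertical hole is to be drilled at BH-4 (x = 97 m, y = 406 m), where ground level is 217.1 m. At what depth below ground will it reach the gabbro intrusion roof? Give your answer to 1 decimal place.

43.6 m

Two edge vectors: BH-1→BH-2 = (-44, 153, 0.1), BH-1→BH-3 = (-148, 144, 68).
Normal n = (BH-1→BH-2) × (BH-1→BH-3) = (10389.6, 2977.2, 16308).
So ∂z/∂x = −n_x/n_z = −0.63709 and ∂z/∂y = −n_y/n_z = −0.18256.
Intercept c from BH-1: 257.9 + 53.52 − 2.01 = 309.41.
At (97, 406): z_contact = −61.80 − 74.12 + 309.41 = 173.49 m.
Depth below ground = 217.1 − 173.49 = 43.6 m.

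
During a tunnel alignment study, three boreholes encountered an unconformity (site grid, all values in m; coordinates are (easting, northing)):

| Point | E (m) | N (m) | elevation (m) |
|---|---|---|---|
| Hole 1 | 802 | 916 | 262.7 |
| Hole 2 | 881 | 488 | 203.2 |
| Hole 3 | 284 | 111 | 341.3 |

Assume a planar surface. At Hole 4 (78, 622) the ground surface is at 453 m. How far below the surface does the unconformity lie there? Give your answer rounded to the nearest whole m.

Let the plane be z = a·E + b·N + c.
Hole 2−Hole 1: 79a − 428b = −59.5;  Hole 3−Hole 1: −518a − 805b = 78.6.
Solving gives a = −0.28580, b = 0.08627.
Then c = 262.7 − a·802 − b·916 = 412.89.
At (78, 622): z_contact = −22.3 + 53.7 + 412.89 = 444.3 m.
Depth below ground = 453 − 444.3 = 9 m.

9 m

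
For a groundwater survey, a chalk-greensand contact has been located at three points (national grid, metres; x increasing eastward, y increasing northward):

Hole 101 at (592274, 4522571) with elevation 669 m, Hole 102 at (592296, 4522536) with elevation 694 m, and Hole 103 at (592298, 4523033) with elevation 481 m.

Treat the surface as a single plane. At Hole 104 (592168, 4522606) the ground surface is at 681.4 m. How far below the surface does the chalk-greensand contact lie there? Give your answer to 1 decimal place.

Let the plane be z = a·x + b·y + c.
Hole 102−Hole 101: 22a − 35b = 25;  Hole 103−Hole 101: 24a + 462b = −188.
Solving gives a = 0.451653944, b = −0.430388949.
Then c = 669 − a·592274 − b·4522571 = 1679630.69.
At (592168, 4522606): z_contact = 267455.01 − 1946479.65 + 1679630.69 = 606.06 m.
Depth below ground = 681.4 − 606.06 = 75.3 m.

75.3 m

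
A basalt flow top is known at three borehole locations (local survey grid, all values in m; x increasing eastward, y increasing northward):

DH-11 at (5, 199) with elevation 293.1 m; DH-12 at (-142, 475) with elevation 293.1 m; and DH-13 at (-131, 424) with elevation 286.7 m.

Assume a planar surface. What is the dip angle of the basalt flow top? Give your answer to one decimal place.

24.2°

Let the plane be z = a·x + b·y + c.
DH-12−DH-11: −147a + 276b = 0;  DH-13−DH-11: −136a + 225b = −6.4.
Solving gives a = 0.39597, b = 0.21089.
Gradient magnitude |∇z| = √(a² + b²) = √(0.15679 + 0.04448) = 0.44863.
True dip = arctan(0.44863) = 24.2°, dipping toward WSW (azimuth ≈ 242°).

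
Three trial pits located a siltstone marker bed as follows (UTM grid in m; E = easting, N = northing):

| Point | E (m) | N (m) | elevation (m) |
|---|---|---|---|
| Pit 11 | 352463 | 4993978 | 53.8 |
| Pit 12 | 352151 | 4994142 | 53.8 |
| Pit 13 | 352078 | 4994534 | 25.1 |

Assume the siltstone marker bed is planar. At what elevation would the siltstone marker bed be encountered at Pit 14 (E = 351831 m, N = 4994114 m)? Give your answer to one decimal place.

Let the plane be z = a·E + b·N + c.
Pit 12−Pit 11: −312a + 164b = 0;  Pit 13−Pit 11: −385a + 556b = −28.7.
Solving gives a = −0.042660334, b = −0.081158685.
Then c = 53.8 − a·352463 − b·4993978 = 420394.68.
At (351831, 4994114): z = −15009.2 − 405315.7 + 420394.68 = 69.7 m.

69.7 m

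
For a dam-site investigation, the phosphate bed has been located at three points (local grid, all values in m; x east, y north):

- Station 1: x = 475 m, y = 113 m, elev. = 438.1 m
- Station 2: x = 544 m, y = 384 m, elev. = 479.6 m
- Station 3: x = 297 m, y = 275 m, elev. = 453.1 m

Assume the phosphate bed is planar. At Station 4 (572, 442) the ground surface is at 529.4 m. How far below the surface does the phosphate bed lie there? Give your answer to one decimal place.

Let the plane be z = a·x + b·y + c.
Station 2−Station 1: 69a + 271b = 41.5;  Station 3−Station 1: −178a + 162b = 15.
Solving gives a = 0.04474, b = 0.14175.
Then c = 438.1 − a·475 − b·113 = 400.83.
At (572, 442): z_contact = 25.59 + 62.65 + 400.83 = 489.07 m.
Depth below ground = 529.4 − 489.07 = 40.3 m.

40.3 m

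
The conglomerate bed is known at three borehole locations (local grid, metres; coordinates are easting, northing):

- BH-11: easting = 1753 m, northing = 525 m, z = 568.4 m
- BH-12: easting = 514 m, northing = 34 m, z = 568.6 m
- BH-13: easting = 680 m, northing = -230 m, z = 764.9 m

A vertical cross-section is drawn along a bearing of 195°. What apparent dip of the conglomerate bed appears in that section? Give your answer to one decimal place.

Two edge vectors: BH-11→BH-12 = (-1239, -491, 0.2), BH-11→BH-13 = (-1073, -755, 196.5).
Normal n = (BH-11→BH-12) × (BH-11→BH-13) = (-96330.5, 243248.9, 408602).
So ∂z/∂easting = −n_x/n_z = 0.23576 and ∂z/∂northing = −n_y/n_z = −0.59532.
Unit vector along 195° is (sin 195°, cos 195°) = (-0.2588, -0.9659).
Slope in that direction = a·(-0.2588) + b·(-0.9659) = 0.51402.
Apparent dip = arctan|0.51402| = 27.2° (true dip is 32.6°, so apparent ≤ true as expected).

27.2°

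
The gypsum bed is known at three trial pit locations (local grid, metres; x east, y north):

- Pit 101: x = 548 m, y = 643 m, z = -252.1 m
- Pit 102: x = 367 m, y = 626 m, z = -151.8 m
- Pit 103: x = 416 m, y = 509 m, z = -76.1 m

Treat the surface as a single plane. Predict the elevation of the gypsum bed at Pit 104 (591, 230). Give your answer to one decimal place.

76.8 m

Two edge vectors: Pit 101→Pit 102 = (-181, -17, 100.3), Pit 101→Pit 103 = (-132, -134, 176).
Normal n = (Pit 101→Pit 102) × (Pit 101→Pit 103) = (10448.2, 18616.4, 22010).
So ∂z/∂x = −n_x/n_z = −0.47470 and ∂z/∂y = −n_y/n_z = −0.84582.
Intercept c from Pit 101: -252.1 + 260.14 + 543.86 = 551.90.
At (591, 230): z = −280.5 − 194.5 + 551.90 = 76.8 m.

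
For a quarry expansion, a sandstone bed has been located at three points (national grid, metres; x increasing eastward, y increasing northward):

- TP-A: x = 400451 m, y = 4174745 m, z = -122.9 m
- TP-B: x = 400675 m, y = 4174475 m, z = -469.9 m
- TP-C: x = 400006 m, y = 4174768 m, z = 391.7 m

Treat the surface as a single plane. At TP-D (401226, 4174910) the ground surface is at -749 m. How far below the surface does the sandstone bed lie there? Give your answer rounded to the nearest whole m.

200 m

Two edge vectors: TP-A→TP-B = (224, -270, -347), TP-A→TP-C = (-445, 23, 514.6).
Normal n = (TP-A→TP-B) × (TP-A→TP-C) = (-130961, 39144.6, -114998).
So ∂z/∂x = −n_x/n_z = −1.13881111 and ∂z/∂y = −n_y/n_z = 0.34039375.
Intercept c from TP-A: -122.9 + 456038.05 − 1421057.09 = −965141.94.
At (401226, 4174910): z_contact = −456920.6 + 1421113.3 − 965141.94 = -949.3 m.
Depth below ground = -749 − (-949.3) = 200 m.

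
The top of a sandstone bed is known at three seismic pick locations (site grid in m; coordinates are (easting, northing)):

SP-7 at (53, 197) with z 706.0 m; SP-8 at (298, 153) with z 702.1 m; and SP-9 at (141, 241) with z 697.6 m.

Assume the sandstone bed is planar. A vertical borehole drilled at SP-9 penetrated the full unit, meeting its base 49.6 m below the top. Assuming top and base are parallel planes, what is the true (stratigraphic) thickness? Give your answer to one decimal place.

49.2 m

Two edge vectors: SP-7→SP-8 = (245, -44, -3.9), SP-7→SP-9 = (88, 44, -8.4).
Normal n = (SP-7→SP-8) × (SP-7→SP-9) = (541.2, 1714.8, 14652).
So ∂z/∂E = −n_x/n_z = −0.03694 and ∂z/∂N = −n_y/n_z = −0.11704.
|∇z| = √(a²+b²) = 0.12273, so dip δ = arctan(0.12273) = 7.00°.
True thickness = vertical thickness × cos δ = 49.6 × cos 7.00° = 49.2 m.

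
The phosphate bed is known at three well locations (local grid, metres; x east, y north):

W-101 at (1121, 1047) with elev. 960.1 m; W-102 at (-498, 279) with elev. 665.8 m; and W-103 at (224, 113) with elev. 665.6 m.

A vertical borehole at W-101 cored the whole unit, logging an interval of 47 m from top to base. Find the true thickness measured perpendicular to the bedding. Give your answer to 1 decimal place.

Two edge vectors: W-101→W-102 = (-1619, -768, -294.3), W-101→W-103 = (-897, -934, -294.5).
Normal n = (W-101→W-102) × (W-101→W-103) = (-48700.2, -212808.4, 823250).
So ∂z/∂x = −n_x/n_z = 0.05916 and ∂z/∂y = −n_y/n_z = 0.25850.
|∇z| = √(a²+b²) = 0.26518, so dip δ = arctan(0.26518) = 14.85°.
True thickness = vertical thickness × cos δ = 47 × cos 14.85° = 45.4 m.

45.4 m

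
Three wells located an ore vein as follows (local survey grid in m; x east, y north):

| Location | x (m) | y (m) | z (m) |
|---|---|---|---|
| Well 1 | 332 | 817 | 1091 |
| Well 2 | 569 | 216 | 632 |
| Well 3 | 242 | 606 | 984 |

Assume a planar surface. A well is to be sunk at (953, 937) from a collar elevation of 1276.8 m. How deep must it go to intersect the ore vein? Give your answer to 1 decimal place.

Let the plane be z = a·x + b·y + c.
Well 2−Well 1: 237a − 601b = −459;  Well 3−Well 1: −90a − 211b = −107.
Solving gives a = −0.31261, b = 0.64045.
Then c = 1091 − a·332 − b·817 = 671.54.
At (953, 937): z_contact = −297.92 + 600.10 + 671.54 = 973.72 m.
Depth below ground = 1276.8 − 973.72 = 303.1 m.

303.1 m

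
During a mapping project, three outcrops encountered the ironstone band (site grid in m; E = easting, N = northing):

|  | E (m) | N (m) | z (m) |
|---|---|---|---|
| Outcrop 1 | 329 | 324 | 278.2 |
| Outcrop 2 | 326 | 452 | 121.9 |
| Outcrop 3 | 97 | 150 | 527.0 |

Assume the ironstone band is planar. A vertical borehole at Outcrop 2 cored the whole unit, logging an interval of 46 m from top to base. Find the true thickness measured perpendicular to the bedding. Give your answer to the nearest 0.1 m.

29.0 m

Two edge vectors: Outcrop 1→Outcrop 2 = (-3, 128, -156.3), Outcrop 1→Outcrop 3 = (-232, -174, 248.8).
Normal n = (Outcrop 1→Outcrop 2) × (Outcrop 1→Outcrop 3) = (4650.2, 37008, 30218).
So ∂z/∂E = −n_x/n_z = −0.15389 and ∂z/∂N = −n_y/n_z = −1.22470.
|∇z| = √(a²+b²) = 1.23433, so dip δ = arctan(1.23433) = 50.99°.
True thickness = vertical thickness × cos δ = 46 × cos 50.99° = 29.0 m.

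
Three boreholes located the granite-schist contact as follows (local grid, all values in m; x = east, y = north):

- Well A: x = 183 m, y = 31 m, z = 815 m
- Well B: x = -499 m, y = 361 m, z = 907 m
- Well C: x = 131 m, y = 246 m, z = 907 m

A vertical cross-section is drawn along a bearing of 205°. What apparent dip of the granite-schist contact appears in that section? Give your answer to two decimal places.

Two edge vectors: Well A→Well B = (-682, 330, 92), Well A→Well C = (-52, 215, 92).
Normal n = (Well A→Well B) × (Well A→Well C) = (10580, 57960, -129470).
So ∂z/∂x = −n_x/n_z = 0.08172 and ∂z/∂y = −n_y/n_z = 0.44767.
Unit vector along 205° is (sin 205°, cos 205°) = (-0.4226, -0.9063).
Slope in that direction = a·(-0.4226) + b·(-0.9063) = −0.44026.
Apparent dip = arctan|0.44026| = 23.76° (true dip is 24.5°, so apparent ≤ true as expected).

23.76°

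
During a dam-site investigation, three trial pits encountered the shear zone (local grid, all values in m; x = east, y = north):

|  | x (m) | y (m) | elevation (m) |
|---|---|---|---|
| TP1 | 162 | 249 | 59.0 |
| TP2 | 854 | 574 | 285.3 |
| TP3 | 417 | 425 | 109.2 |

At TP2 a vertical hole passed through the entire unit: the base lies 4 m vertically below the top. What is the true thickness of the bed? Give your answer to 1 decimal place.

3.1 m

Two edge vectors: TP1→TP2 = (692, 325, 226.3), TP1→TP3 = (255, 176, 50.2).
Normal n = (TP1→TP2) × (TP1→TP3) = (-23513.8, 22968.1, 38917).
So ∂z/∂x = −n_x/n_z = 0.60420 and ∂z/∂y = −n_y/n_z = −0.59018.
|∇z| = √(a²+b²) = 0.84462, so dip δ = arctan(0.84462) = 40.18°.
True thickness = vertical thickness × cos δ = 4 × cos 40.18° = 3.1 m.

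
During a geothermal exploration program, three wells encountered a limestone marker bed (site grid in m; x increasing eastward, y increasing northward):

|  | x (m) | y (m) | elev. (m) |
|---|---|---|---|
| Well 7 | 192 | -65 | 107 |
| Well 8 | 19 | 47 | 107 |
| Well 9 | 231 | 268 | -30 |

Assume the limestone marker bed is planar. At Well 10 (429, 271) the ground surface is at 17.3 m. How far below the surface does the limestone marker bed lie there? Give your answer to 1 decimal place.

97.5 m

Two edge vectors: Well 7→Well 8 = (-173, 112, 0), Well 7→Well 9 = (39, 333, -137).
Normal n = (Well 7→Well 8) × (Well 7→Well 9) = (-15344, -23701, -61977).
So ∂z/∂x = −n_x/n_z = −0.24758 and ∂z/∂y = −n_y/n_z = −0.38242.
Intercept c from Well 7: 107 + 47.53 − 24.86 = 129.68.
At (429, 271): z_contact = −106.21 − 103.63 + 129.68 = -80.17 m.
Depth below ground = 17.3 − (-80.17) = 97.5 m.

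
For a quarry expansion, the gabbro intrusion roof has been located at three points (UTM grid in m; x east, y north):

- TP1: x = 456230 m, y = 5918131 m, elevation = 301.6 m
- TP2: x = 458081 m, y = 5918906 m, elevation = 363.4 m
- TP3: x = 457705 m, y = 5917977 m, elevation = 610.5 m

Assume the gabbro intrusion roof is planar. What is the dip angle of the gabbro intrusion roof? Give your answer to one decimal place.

20.8°

Let the plane be z = a·x + b·y + c.
TP2−TP1: 1851a + 775b = 61.8;  TP3−TP1: 1475a − 154b = 308.9.
Solving gives a = 0.17429, b = −0.33653.
Gradient magnitude |∇z| = √(a² + b²) = √(0.03038 + 0.11325) = 0.37898.
True dip = arctan(0.37898) = 20.8°, dipping toward NNW (azimuth ≈ 333°).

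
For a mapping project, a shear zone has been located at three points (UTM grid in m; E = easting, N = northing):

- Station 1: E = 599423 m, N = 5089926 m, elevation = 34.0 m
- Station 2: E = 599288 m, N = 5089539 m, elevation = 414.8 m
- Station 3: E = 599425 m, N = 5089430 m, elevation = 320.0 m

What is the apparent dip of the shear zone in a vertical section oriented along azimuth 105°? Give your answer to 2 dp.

Let the plane be z = a·E + b·N + c.
Station 2−Station 1: −135a − 387b = 380.8;  Station 3−Station 1: 2a − 496b = 286.
Solving gives a = −1.15444, b = −0.58127.
Unit vector along 105° is (sin 105°, cos 105°) = (0.9659, -0.2588).
Slope in that direction = a·(0.9659) + b·(-0.2588) = −0.96466.
Apparent dip = arctan|0.96466| = 43.97° (true dip is 52.3°, so apparent ≤ true as expected).

43.97°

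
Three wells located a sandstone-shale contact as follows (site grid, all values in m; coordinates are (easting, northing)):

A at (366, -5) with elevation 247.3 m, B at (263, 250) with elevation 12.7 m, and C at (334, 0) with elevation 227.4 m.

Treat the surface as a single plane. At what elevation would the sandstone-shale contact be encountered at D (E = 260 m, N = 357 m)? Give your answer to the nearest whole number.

-65 m

Two edge vectors: A→B = (-103, 255, -234.6), A→C = (-32, 5, -19.9).
Normal n = (A→B) × (A→C) = (-3901.5, 5457.5, 7645).
So ∂z/∂E = −n_x/n_z = 0.51033 and ∂z/∂N = −n_y/n_z = −0.71387.
Intercept c from A: 247.3 − 186.78 − 3.57 = 56.95.
At (260, 357): z = 132.7 − 254.8 + 56.95 = -65.2 m.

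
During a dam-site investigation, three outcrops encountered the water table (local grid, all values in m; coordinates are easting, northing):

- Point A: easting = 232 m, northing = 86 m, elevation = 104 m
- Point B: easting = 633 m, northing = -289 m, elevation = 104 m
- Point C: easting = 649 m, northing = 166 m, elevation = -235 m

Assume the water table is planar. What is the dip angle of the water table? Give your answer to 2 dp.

44.64°

Two edge vectors: Point A→Point B = (401, -375, 0), Point A→Point C = (417, 80, -339).
Normal n = (Point A→Point B) × (Point A→Point C) = (127125, 135939, 188455).
So ∂z/∂easting = −n_x/n_z = −0.67456 and ∂z/∂northing = −n_y/n_z = −0.72133.
Gradient magnitude |∇z| = √(a² + b²) = √(0.45504 + 0.52032) = 0.98760.
True dip = arctan(0.98760) = 44.64°, dipping toward NE (azimuth ≈ 043°).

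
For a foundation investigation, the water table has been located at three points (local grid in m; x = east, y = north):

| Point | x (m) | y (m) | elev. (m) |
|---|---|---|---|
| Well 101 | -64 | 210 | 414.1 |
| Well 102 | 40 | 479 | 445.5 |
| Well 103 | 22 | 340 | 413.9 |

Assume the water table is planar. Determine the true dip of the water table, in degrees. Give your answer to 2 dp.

27.25°

Let the plane be z = a·x + b·y + c.
Well 102−Well 101: 104a + 269b = 31.4;  Well 103−Well 101: 86a + 130b = −0.2.
Solving gives a = −0.43019, b = 0.28305.
Gradient magnitude |∇z| = √(a² + b²) = √(0.18506 + 0.08011) = 0.51495.
True dip = arctan(0.51495) = 27.25°, dipping toward ESE (azimuth ≈ 123°).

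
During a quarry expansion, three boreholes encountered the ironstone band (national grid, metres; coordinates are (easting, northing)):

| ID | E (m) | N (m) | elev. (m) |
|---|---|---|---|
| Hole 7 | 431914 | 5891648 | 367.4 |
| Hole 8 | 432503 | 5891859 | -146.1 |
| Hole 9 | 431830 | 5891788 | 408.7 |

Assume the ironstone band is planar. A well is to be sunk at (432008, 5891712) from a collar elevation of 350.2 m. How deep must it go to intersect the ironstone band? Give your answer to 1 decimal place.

70.4 m

Two edge vectors: Hole 7→Hole 8 = (589, 211, -513.5), Hole 7→Hole 9 = (-84, 140, 41.3).
Normal n = (Hole 7→Hole 8) × (Hole 7→Hole 9) = (80604.3, 18808.3, 100184).
So ∂z/∂E = −n_x/n_z = −0.804562605 and ∂z/∂N = −n_y/n_z = −0.187737563.
Intercept c from Hole 7: 367.4 + 347501.85 + 1106083.64 = 1453952.89.
At (432008, 5891712): z_contact = −347577.48 − 1106095.65 + 1453952.89 = 279.76 m.
Depth below ground = 350.2 − 279.76 = 70.4 m.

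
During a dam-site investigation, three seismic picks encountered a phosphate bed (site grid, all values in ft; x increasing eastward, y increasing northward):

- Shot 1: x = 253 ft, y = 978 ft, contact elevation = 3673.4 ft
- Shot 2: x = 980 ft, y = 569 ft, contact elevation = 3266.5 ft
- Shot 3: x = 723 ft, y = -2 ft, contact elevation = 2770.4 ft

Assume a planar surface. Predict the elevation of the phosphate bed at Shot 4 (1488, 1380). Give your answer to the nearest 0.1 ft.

3963.0 ft

Let the plane be z = a·x + b·y + c.
Shot 2−Shot 1: 727a − 409b = −406.9;  Shot 3−Shot 1: 470a − 980b = −903.
Solving gives a = −0.056581, b = 0.894293.
Then c = 3673.4 − a·253 − b·978 = 2813.10.
At (1488, 1380): z = −84.2 + 1234.1 + 2813.10 = 3963.0 ft.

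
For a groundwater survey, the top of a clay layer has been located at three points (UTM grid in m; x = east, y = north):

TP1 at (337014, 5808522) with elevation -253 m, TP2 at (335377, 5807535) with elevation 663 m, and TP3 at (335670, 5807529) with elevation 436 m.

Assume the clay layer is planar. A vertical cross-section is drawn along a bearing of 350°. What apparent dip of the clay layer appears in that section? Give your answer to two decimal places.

25.33°

Two edge vectors: TP1→TP2 = (-1637, -987, 916), TP1→TP3 = (-1344, -993, 689).
Normal n = (TP1→TP2) × (TP1→TP3) = (229545, -103211, 299013).
So ∂z/∂x = −n_x/n_z = −0.76768 and ∂z/∂y = −n_y/n_z = 0.34517.
Unit vector along 350° is (sin 350°, cos 350°) = (-0.1736, 0.9848).
Slope in that direction = a·(-0.1736) + b·(0.9848) = 0.47323.
Apparent dip = arctan|0.47323| = 25.33° (true dip is 40.1°, so apparent ≤ true as expected).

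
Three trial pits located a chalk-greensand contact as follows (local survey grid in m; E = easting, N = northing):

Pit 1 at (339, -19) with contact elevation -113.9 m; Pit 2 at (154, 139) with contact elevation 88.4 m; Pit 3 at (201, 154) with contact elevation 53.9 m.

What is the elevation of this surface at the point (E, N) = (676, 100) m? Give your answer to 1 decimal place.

Let the plane be z = a·E + b·N + c.
Pit 2−Pit 1: −185a + 158b = 202.3;  Pit 3−Pit 1: −138a + 173b = 167.8.
Solving gives a = −0.83183, b = 0.30640.
Then c = -113.9 − a·339 − b·-19 = 173.91.
At (676, 100): z = −562.3 + 30.6 + 173.91 = -357.8 m.

-357.8 m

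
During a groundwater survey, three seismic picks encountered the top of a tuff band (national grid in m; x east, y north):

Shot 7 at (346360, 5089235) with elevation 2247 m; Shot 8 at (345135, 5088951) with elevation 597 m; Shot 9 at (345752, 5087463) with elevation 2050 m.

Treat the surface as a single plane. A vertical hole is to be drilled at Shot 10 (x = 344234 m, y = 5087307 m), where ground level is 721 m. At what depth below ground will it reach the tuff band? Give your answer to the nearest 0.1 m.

Let the plane be z = a·x + b·y + c.
Shot 8−Shot 7: −1225a − 284b = −1650;  Shot 9−Shot 7: −608a − 1772b = −197.
Solving gives a = 1.435341246, b = −0.381313475.
Then c = 2247 − a·346360 − b·5089235 = 1445696.09.
At (344234, 5087307): z_contact = 494093.26 − 1939858.71 + 1445696.09 = -69.36 m.
Depth below ground = 721 − (-69.36) = 790.4 m.

790.4 m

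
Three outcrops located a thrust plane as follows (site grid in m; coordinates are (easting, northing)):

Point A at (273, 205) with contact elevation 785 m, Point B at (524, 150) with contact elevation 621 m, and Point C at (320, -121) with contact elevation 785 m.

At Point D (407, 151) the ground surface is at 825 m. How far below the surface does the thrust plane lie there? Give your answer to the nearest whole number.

125 m

Two edge vectors: Point A→Point B = (251, -55, -164), Point A→Point C = (47, -326, 0).
Normal n = (Point A→Point B) × (Point A→Point C) = (-53464, -7708, -79241).
So ∂z/∂E = −n_x/n_z = −0.67470 and ∂z/∂N = −n_y/n_z = −0.09727.
Intercept c from Point A: 785 + 184.19 + 19.94 = 989.13.
At (407, 151): z_contact = −274.6 − 14.7 + 989.13 = 699.8 m.
Depth below ground = 825 − 699.8 = 125 m.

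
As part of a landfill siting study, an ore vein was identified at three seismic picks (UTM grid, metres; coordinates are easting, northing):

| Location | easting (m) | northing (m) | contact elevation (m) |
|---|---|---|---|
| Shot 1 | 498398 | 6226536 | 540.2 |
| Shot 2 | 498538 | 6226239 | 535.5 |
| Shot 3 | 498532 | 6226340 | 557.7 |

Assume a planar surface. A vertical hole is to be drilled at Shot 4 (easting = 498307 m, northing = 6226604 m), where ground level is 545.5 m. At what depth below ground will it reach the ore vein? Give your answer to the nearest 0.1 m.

33.4 m

Let the plane be z = a·easting + b·northing + c.
Shot 2−Shot 1: 140a − 297b = −4.7;  Shot 3−Shot 1: 134a − 196b = 17.5.
Solving gives a = 0.495120570, b = 0.249215083.
Then c = 540.2 − a·498398 − b·6226536 = −1797973.59.
At (498307, 6226604): z_contact = 246722.05 + 1551763.63 − 1797973.59 = 512.09 m.
Depth below ground = 545.5 − 512.09 = 33.4 m.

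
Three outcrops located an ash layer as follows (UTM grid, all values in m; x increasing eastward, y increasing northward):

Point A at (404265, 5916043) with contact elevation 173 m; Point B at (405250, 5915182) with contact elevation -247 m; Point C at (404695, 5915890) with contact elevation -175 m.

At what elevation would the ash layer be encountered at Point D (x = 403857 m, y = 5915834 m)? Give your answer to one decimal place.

Let the plane be z = a·x + b·y + c.
Point B−Point A: 985a − 861b = −420;  Point C−Point A: 430a − 153b = −348.
Solving gives a = −1.072169457, b = −0.738776905.
Then c = 173 − a·404265 − b·5916043 = 4804249.52.
At (403857, 5915834): z = −433003.1 − 4370481.5 + 4804249.52 = 764.8 m.

764.8 m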